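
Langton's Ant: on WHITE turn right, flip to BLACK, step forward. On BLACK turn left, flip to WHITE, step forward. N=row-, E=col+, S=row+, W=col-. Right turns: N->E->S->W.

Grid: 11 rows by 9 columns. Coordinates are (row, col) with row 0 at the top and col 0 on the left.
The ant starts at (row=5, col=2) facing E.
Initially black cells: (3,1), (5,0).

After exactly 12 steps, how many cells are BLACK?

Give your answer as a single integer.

Answer: 8

Derivation:
Step 1: on WHITE (5,2): turn R to S, flip to black, move to (6,2). |black|=3
Step 2: on WHITE (6,2): turn R to W, flip to black, move to (6,1). |black|=4
Step 3: on WHITE (6,1): turn R to N, flip to black, move to (5,1). |black|=5
Step 4: on WHITE (5,1): turn R to E, flip to black, move to (5,2). |black|=6
Step 5: on BLACK (5,2): turn L to N, flip to white, move to (4,2). |black|=5
Step 6: on WHITE (4,2): turn R to E, flip to black, move to (4,3). |black|=6
Step 7: on WHITE (4,3): turn R to S, flip to black, move to (5,3). |black|=7
Step 8: on WHITE (5,3): turn R to W, flip to black, move to (5,2). |black|=8
Step 9: on WHITE (5,2): turn R to N, flip to black, move to (4,2). |black|=9
Step 10: on BLACK (4,2): turn L to W, flip to white, move to (4,1). |black|=8
Step 11: on WHITE (4,1): turn R to N, flip to black, move to (3,1). |black|=9
Step 12: on BLACK (3,1): turn L to W, flip to white, move to (3,0). |black|=8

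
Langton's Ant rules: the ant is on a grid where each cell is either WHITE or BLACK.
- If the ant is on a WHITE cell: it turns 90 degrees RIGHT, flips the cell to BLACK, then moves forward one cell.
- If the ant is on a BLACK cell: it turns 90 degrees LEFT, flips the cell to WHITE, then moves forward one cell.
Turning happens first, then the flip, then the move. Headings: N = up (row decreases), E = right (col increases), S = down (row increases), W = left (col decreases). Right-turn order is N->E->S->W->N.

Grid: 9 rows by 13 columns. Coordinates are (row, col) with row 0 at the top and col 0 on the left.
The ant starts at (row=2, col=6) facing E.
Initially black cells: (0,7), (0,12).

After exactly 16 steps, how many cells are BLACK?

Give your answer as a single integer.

Answer: 10

Derivation:
Step 1: on WHITE (2,6): turn R to S, flip to black, move to (3,6). |black|=3
Step 2: on WHITE (3,6): turn R to W, flip to black, move to (3,5). |black|=4
Step 3: on WHITE (3,5): turn R to N, flip to black, move to (2,5). |black|=5
Step 4: on WHITE (2,5): turn R to E, flip to black, move to (2,6). |black|=6
Step 5: on BLACK (2,6): turn L to N, flip to white, move to (1,6). |black|=5
Step 6: on WHITE (1,6): turn R to E, flip to black, move to (1,7). |black|=6
Step 7: on WHITE (1,7): turn R to S, flip to black, move to (2,7). |black|=7
Step 8: on WHITE (2,7): turn R to W, flip to black, move to (2,6). |black|=8
Step 9: on WHITE (2,6): turn R to N, flip to black, move to (1,6). |black|=9
Step 10: on BLACK (1,6): turn L to W, flip to white, move to (1,5). |black|=8
Step 11: on WHITE (1,5): turn R to N, flip to black, move to (0,5). |black|=9
Step 12: on WHITE (0,5): turn R to E, flip to black, move to (0,6). |black|=10
Step 13: on WHITE (0,6): turn R to S, flip to black, move to (1,6). |black|=11
Step 14: on WHITE (1,6): turn R to W, flip to black, move to (1,5). |black|=12
Step 15: on BLACK (1,5): turn L to S, flip to white, move to (2,5). |black|=11
Step 16: on BLACK (2,5): turn L to E, flip to white, move to (2,6). |black|=10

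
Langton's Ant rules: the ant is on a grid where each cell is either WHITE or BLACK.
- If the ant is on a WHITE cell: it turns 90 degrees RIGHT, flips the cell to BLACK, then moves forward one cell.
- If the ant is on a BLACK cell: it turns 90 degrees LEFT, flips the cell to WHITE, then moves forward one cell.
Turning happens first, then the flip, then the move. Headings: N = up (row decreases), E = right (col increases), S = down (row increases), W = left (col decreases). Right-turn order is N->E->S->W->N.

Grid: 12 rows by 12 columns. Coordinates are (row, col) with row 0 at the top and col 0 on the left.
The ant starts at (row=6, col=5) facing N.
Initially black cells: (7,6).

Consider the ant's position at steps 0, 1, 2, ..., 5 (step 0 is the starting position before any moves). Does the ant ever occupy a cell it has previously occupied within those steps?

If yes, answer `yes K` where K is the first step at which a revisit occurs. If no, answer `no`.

Step 1: on WHITE (6,5): turn R to E, flip to black, move to (6,6). |black|=2 — new cell
Step 2: on WHITE (6,6): turn R to S, flip to black, move to (7,6). |black|=3 — new cell
Step 3: on BLACK (7,6): turn L to E, flip to white, move to (7,7). |black|=2 — new cell
Step 4: on WHITE (7,7): turn R to S, flip to black, move to (8,7). |black|=3 — new cell
Step 5: on WHITE (8,7): turn R to W, flip to black, move to (8,6). |black|=4 — new cell
No revisit within 5 steps.

Answer: no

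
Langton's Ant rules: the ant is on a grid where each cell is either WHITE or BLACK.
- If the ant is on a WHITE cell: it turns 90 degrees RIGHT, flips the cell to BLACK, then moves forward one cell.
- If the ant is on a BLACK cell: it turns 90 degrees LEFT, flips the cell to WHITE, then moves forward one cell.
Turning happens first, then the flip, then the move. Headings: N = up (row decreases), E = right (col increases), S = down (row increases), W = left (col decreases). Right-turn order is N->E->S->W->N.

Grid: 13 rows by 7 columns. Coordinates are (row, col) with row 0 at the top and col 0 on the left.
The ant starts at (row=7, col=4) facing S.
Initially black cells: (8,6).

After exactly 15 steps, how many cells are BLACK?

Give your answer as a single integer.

Step 1: on WHITE (7,4): turn R to W, flip to black, move to (7,3). |black|=2
Step 2: on WHITE (7,3): turn R to N, flip to black, move to (6,3). |black|=3
Step 3: on WHITE (6,3): turn R to E, flip to black, move to (6,4). |black|=4
Step 4: on WHITE (6,4): turn R to S, flip to black, move to (7,4). |black|=5
Step 5: on BLACK (7,4): turn L to E, flip to white, move to (7,5). |black|=4
Step 6: on WHITE (7,5): turn R to S, flip to black, move to (8,5). |black|=5
Step 7: on WHITE (8,5): turn R to W, flip to black, move to (8,4). |black|=6
Step 8: on WHITE (8,4): turn R to N, flip to black, move to (7,4). |black|=7
Step 9: on WHITE (7,4): turn R to E, flip to black, move to (7,5). |black|=8
Step 10: on BLACK (7,5): turn L to N, flip to white, move to (6,5). |black|=7
Step 11: on WHITE (6,5): turn R to E, flip to black, move to (6,6). |black|=8
Step 12: on WHITE (6,6): turn R to S, flip to black, move to (7,6). |black|=9
Step 13: on WHITE (7,6): turn R to W, flip to black, move to (7,5). |black|=10
Step 14: on WHITE (7,5): turn R to N, flip to black, move to (6,5). |black|=11
Step 15: on BLACK (6,5): turn L to W, flip to white, move to (6,4). |black|=10

Answer: 10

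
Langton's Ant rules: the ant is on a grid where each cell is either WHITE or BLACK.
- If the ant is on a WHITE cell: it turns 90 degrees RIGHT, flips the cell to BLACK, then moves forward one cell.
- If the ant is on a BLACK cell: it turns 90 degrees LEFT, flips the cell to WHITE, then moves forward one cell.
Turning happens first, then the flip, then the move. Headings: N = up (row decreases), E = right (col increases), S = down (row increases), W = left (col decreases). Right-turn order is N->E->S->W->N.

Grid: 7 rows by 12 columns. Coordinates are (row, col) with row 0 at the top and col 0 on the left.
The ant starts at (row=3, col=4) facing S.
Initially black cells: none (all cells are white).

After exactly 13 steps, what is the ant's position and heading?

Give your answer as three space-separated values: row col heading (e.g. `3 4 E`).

Answer: 3 5 W

Derivation:
Step 1: on WHITE (3,4): turn R to W, flip to black, move to (3,3). |black|=1
Step 2: on WHITE (3,3): turn R to N, flip to black, move to (2,3). |black|=2
Step 3: on WHITE (2,3): turn R to E, flip to black, move to (2,4). |black|=3
Step 4: on WHITE (2,4): turn R to S, flip to black, move to (3,4). |black|=4
Step 5: on BLACK (3,4): turn L to E, flip to white, move to (3,5). |black|=3
Step 6: on WHITE (3,5): turn R to S, flip to black, move to (4,5). |black|=4
Step 7: on WHITE (4,5): turn R to W, flip to black, move to (4,4). |black|=5
Step 8: on WHITE (4,4): turn R to N, flip to black, move to (3,4). |black|=6
Step 9: on WHITE (3,4): turn R to E, flip to black, move to (3,5). |black|=7
Step 10: on BLACK (3,5): turn L to N, flip to white, move to (2,5). |black|=6
Step 11: on WHITE (2,5): turn R to E, flip to black, move to (2,6). |black|=7
Step 12: on WHITE (2,6): turn R to S, flip to black, move to (3,6). |black|=8
Step 13: on WHITE (3,6): turn R to W, flip to black, move to (3,5). |black|=9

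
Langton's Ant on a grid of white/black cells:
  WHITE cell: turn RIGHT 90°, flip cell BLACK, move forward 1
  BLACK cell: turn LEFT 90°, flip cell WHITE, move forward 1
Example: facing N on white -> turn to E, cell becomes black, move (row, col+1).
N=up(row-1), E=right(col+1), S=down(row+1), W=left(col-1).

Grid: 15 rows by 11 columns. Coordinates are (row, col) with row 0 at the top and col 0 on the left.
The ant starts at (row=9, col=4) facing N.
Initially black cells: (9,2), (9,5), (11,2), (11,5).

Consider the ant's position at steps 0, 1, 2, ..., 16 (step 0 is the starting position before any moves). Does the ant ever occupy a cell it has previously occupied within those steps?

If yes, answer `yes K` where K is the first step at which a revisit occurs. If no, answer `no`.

Step 1: on WHITE (9,4): turn R to E, flip to black, move to (9,5). |black|=5 — new cell
Step 2: on BLACK (9,5): turn L to N, flip to white, move to (8,5). |black|=4 — new cell
Step 3: on WHITE (8,5): turn R to E, flip to black, move to (8,6). |black|=5 — new cell
Step 4: on WHITE (8,6): turn R to S, flip to black, move to (9,6). |black|=6 — new cell
Step 5: on WHITE (9,6): turn R to W, flip to black, move to (9,5). |black|=7 — REVISIT

Answer: yes 5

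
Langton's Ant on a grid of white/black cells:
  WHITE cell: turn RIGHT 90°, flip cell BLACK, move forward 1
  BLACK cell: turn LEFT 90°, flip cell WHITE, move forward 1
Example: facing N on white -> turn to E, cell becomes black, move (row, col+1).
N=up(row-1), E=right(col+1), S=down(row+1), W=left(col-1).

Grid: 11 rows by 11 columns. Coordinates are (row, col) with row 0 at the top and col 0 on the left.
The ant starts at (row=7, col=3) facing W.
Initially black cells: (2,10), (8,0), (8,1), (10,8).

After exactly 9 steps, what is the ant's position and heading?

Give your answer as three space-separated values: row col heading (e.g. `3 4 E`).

Step 1: on WHITE (7,3): turn R to N, flip to black, move to (6,3). |black|=5
Step 2: on WHITE (6,3): turn R to E, flip to black, move to (6,4). |black|=6
Step 3: on WHITE (6,4): turn R to S, flip to black, move to (7,4). |black|=7
Step 4: on WHITE (7,4): turn R to W, flip to black, move to (7,3). |black|=8
Step 5: on BLACK (7,3): turn L to S, flip to white, move to (8,3). |black|=7
Step 6: on WHITE (8,3): turn R to W, flip to black, move to (8,2). |black|=8
Step 7: on WHITE (8,2): turn R to N, flip to black, move to (7,2). |black|=9
Step 8: on WHITE (7,2): turn R to E, flip to black, move to (7,3). |black|=10
Step 9: on WHITE (7,3): turn R to S, flip to black, move to (8,3). |black|=11

Answer: 8 3 S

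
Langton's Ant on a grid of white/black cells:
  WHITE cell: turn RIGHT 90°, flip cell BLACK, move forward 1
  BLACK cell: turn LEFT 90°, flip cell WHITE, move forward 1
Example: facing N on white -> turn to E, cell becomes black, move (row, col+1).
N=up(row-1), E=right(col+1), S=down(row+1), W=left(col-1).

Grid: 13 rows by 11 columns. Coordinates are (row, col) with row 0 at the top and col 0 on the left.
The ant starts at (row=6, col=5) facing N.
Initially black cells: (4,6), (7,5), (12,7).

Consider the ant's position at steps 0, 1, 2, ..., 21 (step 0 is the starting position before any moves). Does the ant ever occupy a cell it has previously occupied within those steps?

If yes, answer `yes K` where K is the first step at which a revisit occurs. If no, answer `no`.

Step 1: on WHITE (6,5): turn R to E, flip to black, move to (6,6). |black|=4 — new cell
Step 2: on WHITE (6,6): turn R to S, flip to black, move to (7,6). |black|=5 — new cell
Step 3: on WHITE (7,6): turn R to W, flip to black, move to (7,5). |black|=6 — new cell
Step 4: on BLACK (7,5): turn L to S, flip to white, move to (8,5). |black|=5 — new cell
Step 5: on WHITE (8,5): turn R to W, flip to black, move to (8,4). |black|=6 — new cell
Step 6: on WHITE (8,4): turn R to N, flip to black, move to (7,4). |black|=7 — new cell
Step 7: on WHITE (7,4): turn R to E, flip to black, move to (7,5). |black|=8 — REVISIT

Answer: yes 7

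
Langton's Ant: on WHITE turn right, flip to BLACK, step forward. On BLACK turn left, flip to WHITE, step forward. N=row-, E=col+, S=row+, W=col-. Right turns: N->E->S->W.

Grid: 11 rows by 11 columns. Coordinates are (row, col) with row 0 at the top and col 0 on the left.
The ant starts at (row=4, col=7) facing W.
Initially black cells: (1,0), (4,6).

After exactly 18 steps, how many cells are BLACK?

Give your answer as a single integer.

Answer: 12

Derivation:
Step 1: on WHITE (4,7): turn R to N, flip to black, move to (3,7). |black|=3
Step 2: on WHITE (3,7): turn R to E, flip to black, move to (3,8). |black|=4
Step 3: on WHITE (3,8): turn R to S, flip to black, move to (4,8). |black|=5
Step 4: on WHITE (4,8): turn R to W, flip to black, move to (4,7). |black|=6
Step 5: on BLACK (4,7): turn L to S, flip to white, move to (5,7). |black|=5
Step 6: on WHITE (5,7): turn R to W, flip to black, move to (5,6). |black|=6
Step 7: on WHITE (5,6): turn R to N, flip to black, move to (4,6). |black|=7
Step 8: on BLACK (4,6): turn L to W, flip to white, move to (4,5). |black|=6
Step 9: on WHITE (4,5): turn R to N, flip to black, move to (3,5). |black|=7
Step 10: on WHITE (3,5): turn R to E, flip to black, move to (3,6). |black|=8
Step 11: on WHITE (3,6): turn R to S, flip to black, move to (4,6). |black|=9
Step 12: on WHITE (4,6): turn R to W, flip to black, move to (4,5). |black|=10
Step 13: on BLACK (4,5): turn L to S, flip to white, move to (5,5). |black|=9
Step 14: on WHITE (5,5): turn R to W, flip to black, move to (5,4). |black|=10
Step 15: on WHITE (5,4): turn R to N, flip to black, move to (4,4). |black|=11
Step 16: on WHITE (4,4): turn R to E, flip to black, move to (4,5). |black|=12
Step 17: on WHITE (4,5): turn R to S, flip to black, move to (5,5). |black|=13
Step 18: on BLACK (5,5): turn L to E, flip to white, move to (5,6). |black|=12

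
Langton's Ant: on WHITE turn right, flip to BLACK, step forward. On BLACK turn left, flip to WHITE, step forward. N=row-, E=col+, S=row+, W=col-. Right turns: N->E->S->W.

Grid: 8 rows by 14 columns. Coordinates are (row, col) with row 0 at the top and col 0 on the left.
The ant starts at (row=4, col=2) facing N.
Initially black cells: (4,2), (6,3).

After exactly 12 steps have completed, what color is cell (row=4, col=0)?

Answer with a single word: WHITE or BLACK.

Answer: BLACK

Derivation:
Step 1: on BLACK (4,2): turn L to W, flip to white, move to (4,1). |black|=1
Step 2: on WHITE (4,1): turn R to N, flip to black, move to (3,1). |black|=2
Step 3: on WHITE (3,1): turn R to E, flip to black, move to (3,2). |black|=3
Step 4: on WHITE (3,2): turn R to S, flip to black, move to (4,2). |black|=4
Step 5: on WHITE (4,2): turn R to W, flip to black, move to (4,1). |black|=5
Step 6: on BLACK (4,1): turn L to S, flip to white, move to (5,1). |black|=4
Step 7: on WHITE (5,1): turn R to W, flip to black, move to (5,0). |black|=5
Step 8: on WHITE (5,0): turn R to N, flip to black, move to (4,0). |black|=6
Step 9: on WHITE (4,0): turn R to E, flip to black, move to (4,1). |black|=7
Step 10: on WHITE (4,1): turn R to S, flip to black, move to (5,1). |black|=8
Step 11: on BLACK (5,1): turn L to E, flip to white, move to (5,2). |black|=7
Step 12: on WHITE (5,2): turn R to S, flip to black, move to (6,2). |black|=8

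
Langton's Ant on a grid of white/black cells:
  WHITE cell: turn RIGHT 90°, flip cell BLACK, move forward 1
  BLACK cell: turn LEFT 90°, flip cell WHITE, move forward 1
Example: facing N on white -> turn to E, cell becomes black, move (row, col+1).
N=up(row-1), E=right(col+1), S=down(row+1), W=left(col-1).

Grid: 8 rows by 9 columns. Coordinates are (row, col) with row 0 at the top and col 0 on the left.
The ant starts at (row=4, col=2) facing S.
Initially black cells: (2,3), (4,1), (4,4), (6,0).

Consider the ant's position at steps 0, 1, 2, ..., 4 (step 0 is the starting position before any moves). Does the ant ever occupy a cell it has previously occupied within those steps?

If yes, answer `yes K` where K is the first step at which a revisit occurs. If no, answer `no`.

Step 1: on WHITE (4,2): turn R to W, flip to black, move to (4,1). |black|=5 — new cell
Step 2: on BLACK (4,1): turn L to S, flip to white, move to (5,1). |black|=4 — new cell
Step 3: on WHITE (5,1): turn R to W, flip to black, move to (5,0). |black|=5 — new cell
Step 4: on WHITE (5,0): turn R to N, flip to black, move to (4,0). |black|=6 — new cell
No revisit within 4 steps.

Answer: no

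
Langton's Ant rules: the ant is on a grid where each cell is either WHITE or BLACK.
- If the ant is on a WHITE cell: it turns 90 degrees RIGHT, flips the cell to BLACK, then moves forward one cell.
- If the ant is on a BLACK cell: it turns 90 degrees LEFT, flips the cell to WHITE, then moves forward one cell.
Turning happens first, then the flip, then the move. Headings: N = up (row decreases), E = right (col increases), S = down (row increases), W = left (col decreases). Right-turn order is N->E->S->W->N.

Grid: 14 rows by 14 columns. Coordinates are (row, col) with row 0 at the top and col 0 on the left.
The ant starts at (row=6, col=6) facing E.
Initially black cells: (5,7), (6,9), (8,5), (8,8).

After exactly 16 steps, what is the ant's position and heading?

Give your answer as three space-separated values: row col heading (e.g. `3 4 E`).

Answer: 4 6 W

Derivation:
Step 1: on WHITE (6,6): turn R to S, flip to black, move to (7,6). |black|=5
Step 2: on WHITE (7,6): turn R to W, flip to black, move to (7,5). |black|=6
Step 3: on WHITE (7,5): turn R to N, flip to black, move to (6,5). |black|=7
Step 4: on WHITE (6,5): turn R to E, flip to black, move to (6,6). |black|=8
Step 5: on BLACK (6,6): turn L to N, flip to white, move to (5,6). |black|=7
Step 6: on WHITE (5,6): turn R to E, flip to black, move to (5,7). |black|=8
Step 7: on BLACK (5,7): turn L to N, flip to white, move to (4,7). |black|=7
Step 8: on WHITE (4,7): turn R to E, flip to black, move to (4,8). |black|=8
Step 9: on WHITE (4,8): turn R to S, flip to black, move to (5,8). |black|=9
Step 10: on WHITE (5,8): turn R to W, flip to black, move to (5,7). |black|=10
Step 11: on WHITE (5,7): turn R to N, flip to black, move to (4,7). |black|=11
Step 12: on BLACK (4,7): turn L to W, flip to white, move to (4,6). |black|=10
Step 13: on WHITE (4,6): turn R to N, flip to black, move to (3,6). |black|=11
Step 14: on WHITE (3,6): turn R to E, flip to black, move to (3,7). |black|=12
Step 15: on WHITE (3,7): turn R to S, flip to black, move to (4,7). |black|=13
Step 16: on WHITE (4,7): turn R to W, flip to black, move to (4,6). |black|=14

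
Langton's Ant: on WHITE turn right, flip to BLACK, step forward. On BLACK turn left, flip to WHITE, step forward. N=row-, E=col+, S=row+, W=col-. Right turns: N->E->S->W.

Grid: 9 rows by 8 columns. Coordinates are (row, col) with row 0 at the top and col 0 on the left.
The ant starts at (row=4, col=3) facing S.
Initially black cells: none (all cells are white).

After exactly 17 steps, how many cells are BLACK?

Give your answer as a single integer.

Answer: 7

Derivation:
Step 1: on WHITE (4,3): turn R to W, flip to black, move to (4,2). |black|=1
Step 2: on WHITE (4,2): turn R to N, flip to black, move to (3,2). |black|=2
Step 3: on WHITE (3,2): turn R to E, flip to black, move to (3,3). |black|=3
Step 4: on WHITE (3,3): turn R to S, flip to black, move to (4,3). |black|=4
Step 5: on BLACK (4,3): turn L to E, flip to white, move to (4,4). |black|=3
Step 6: on WHITE (4,4): turn R to S, flip to black, move to (5,4). |black|=4
Step 7: on WHITE (5,4): turn R to W, flip to black, move to (5,3). |black|=5
Step 8: on WHITE (5,3): turn R to N, flip to black, move to (4,3). |black|=6
Step 9: on WHITE (4,3): turn R to E, flip to black, move to (4,4). |black|=7
Step 10: on BLACK (4,4): turn L to N, flip to white, move to (3,4). |black|=6
Step 11: on WHITE (3,4): turn R to E, flip to black, move to (3,5). |black|=7
Step 12: on WHITE (3,5): turn R to S, flip to black, move to (4,5). |black|=8
Step 13: on WHITE (4,5): turn R to W, flip to black, move to (4,4). |black|=9
Step 14: on WHITE (4,4): turn R to N, flip to black, move to (3,4). |black|=10
Step 15: on BLACK (3,4): turn L to W, flip to white, move to (3,3). |black|=9
Step 16: on BLACK (3,3): turn L to S, flip to white, move to (4,3). |black|=8
Step 17: on BLACK (4,3): turn L to E, flip to white, move to (4,4). |black|=7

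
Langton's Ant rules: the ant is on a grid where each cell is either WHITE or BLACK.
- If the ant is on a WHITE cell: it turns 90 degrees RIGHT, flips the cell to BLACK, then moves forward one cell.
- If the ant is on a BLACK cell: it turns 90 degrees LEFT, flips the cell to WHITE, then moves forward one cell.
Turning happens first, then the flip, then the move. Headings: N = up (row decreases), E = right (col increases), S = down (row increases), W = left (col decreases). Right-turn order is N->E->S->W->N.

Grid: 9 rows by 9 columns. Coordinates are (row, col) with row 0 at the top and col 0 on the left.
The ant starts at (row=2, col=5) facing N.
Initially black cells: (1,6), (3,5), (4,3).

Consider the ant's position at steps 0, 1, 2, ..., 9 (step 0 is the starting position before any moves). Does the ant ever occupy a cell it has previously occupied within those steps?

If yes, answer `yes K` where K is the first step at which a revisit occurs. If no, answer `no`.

Step 1: on WHITE (2,5): turn R to E, flip to black, move to (2,6). |black|=4 — new cell
Step 2: on WHITE (2,6): turn R to S, flip to black, move to (3,6). |black|=5 — new cell
Step 3: on WHITE (3,6): turn R to W, flip to black, move to (3,5). |black|=6 — new cell
Step 4: on BLACK (3,5): turn L to S, flip to white, move to (4,5). |black|=5 — new cell
Step 5: on WHITE (4,5): turn R to W, flip to black, move to (4,4). |black|=6 — new cell
Step 6: on WHITE (4,4): turn R to N, flip to black, move to (3,4). |black|=7 — new cell
Step 7: on WHITE (3,4): turn R to E, flip to black, move to (3,5). |black|=8 — REVISIT

Answer: yes 7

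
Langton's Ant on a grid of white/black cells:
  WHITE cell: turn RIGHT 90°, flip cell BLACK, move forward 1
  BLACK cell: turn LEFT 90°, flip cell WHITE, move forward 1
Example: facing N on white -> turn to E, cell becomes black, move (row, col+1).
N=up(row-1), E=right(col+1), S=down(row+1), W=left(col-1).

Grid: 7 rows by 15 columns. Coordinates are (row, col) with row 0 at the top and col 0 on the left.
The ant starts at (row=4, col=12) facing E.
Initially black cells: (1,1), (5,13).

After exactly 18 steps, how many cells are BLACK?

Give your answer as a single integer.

Answer: 8

Derivation:
Step 1: on WHITE (4,12): turn R to S, flip to black, move to (5,12). |black|=3
Step 2: on WHITE (5,12): turn R to W, flip to black, move to (5,11). |black|=4
Step 3: on WHITE (5,11): turn R to N, flip to black, move to (4,11). |black|=5
Step 4: on WHITE (4,11): turn R to E, flip to black, move to (4,12). |black|=6
Step 5: on BLACK (4,12): turn L to N, flip to white, move to (3,12). |black|=5
Step 6: on WHITE (3,12): turn R to E, flip to black, move to (3,13). |black|=6
Step 7: on WHITE (3,13): turn R to S, flip to black, move to (4,13). |black|=7
Step 8: on WHITE (4,13): turn R to W, flip to black, move to (4,12). |black|=8
Step 9: on WHITE (4,12): turn R to N, flip to black, move to (3,12). |black|=9
Step 10: on BLACK (3,12): turn L to W, flip to white, move to (3,11). |black|=8
Step 11: on WHITE (3,11): turn R to N, flip to black, move to (2,11). |black|=9
Step 12: on WHITE (2,11): turn R to E, flip to black, move to (2,12). |black|=10
Step 13: on WHITE (2,12): turn R to S, flip to black, move to (3,12). |black|=11
Step 14: on WHITE (3,12): turn R to W, flip to black, move to (3,11). |black|=12
Step 15: on BLACK (3,11): turn L to S, flip to white, move to (4,11). |black|=11
Step 16: on BLACK (4,11): turn L to E, flip to white, move to (4,12). |black|=10
Step 17: on BLACK (4,12): turn L to N, flip to white, move to (3,12). |black|=9
Step 18: on BLACK (3,12): turn L to W, flip to white, move to (3,11). |black|=8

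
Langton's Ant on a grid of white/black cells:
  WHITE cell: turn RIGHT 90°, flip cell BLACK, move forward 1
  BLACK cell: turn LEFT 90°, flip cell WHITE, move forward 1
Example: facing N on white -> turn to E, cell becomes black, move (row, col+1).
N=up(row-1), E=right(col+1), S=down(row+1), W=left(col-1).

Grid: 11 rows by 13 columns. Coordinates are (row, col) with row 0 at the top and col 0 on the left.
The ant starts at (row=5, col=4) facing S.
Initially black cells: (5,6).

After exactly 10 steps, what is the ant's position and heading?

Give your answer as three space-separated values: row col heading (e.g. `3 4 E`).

Answer: 4 5 N

Derivation:
Step 1: on WHITE (5,4): turn R to W, flip to black, move to (5,3). |black|=2
Step 2: on WHITE (5,3): turn R to N, flip to black, move to (4,3). |black|=3
Step 3: on WHITE (4,3): turn R to E, flip to black, move to (4,4). |black|=4
Step 4: on WHITE (4,4): turn R to S, flip to black, move to (5,4). |black|=5
Step 5: on BLACK (5,4): turn L to E, flip to white, move to (5,5). |black|=4
Step 6: on WHITE (5,5): turn R to S, flip to black, move to (6,5). |black|=5
Step 7: on WHITE (6,5): turn R to W, flip to black, move to (6,4). |black|=6
Step 8: on WHITE (6,4): turn R to N, flip to black, move to (5,4). |black|=7
Step 9: on WHITE (5,4): turn R to E, flip to black, move to (5,5). |black|=8
Step 10: on BLACK (5,5): turn L to N, flip to white, move to (4,5). |black|=7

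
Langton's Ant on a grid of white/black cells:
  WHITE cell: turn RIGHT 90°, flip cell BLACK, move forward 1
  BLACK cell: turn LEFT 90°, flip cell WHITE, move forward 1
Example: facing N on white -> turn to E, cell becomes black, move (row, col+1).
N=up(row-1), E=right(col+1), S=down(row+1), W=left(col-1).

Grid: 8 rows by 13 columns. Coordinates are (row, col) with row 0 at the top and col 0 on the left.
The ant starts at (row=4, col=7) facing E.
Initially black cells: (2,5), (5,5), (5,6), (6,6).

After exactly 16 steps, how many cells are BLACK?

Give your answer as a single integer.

Step 1: on WHITE (4,7): turn R to S, flip to black, move to (5,7). |black|=5
Step 2: on WHITE (5,7): turn R to W, flip to black, move to (5,6). |black|=6
Step 3: on BLACK (5,6): turn L to S, flip to white, move to (6,6). |black|=5
Step 4: on BLACK (6,6): turn L to E, flip to white, move to (6,7). |black|=4
Step 5: on WHITE (6,7): turn R to S, flip to black, move to (7,7). |black|=5
Step 6: on WHITE (7,7): turn R to W, flip to black, move to (7,6). |black|=6
Step 7: on WHITE (7,6): turn R to N, flip to black, move to (6,6). |black|=7
Step 8: on WHITE (6,6): turn R to E, flip to black, move to (6,7). |black|=8
Step 9: on BLACK (6,7): turn L to N, flip to white, move to (5,7). |black|=7
Step 10: on BLACK (5,7): turn L to W, flip to white, move to (5,6). |black|=6
Step 11: on WHITE (5,6): turn R to N, flip to black, move to (4,6). |black|=7
Step 12: on WHITE (4,6): turn R to E, flip to black, move to (4,7). |black|=8
Step 13: on BLACK (4,7): turn L to N, flip to white, move to (3,7). |black|=7
Step 14: on WHITE (3,7): turn R to E, flip to black, move to (3,8). |black|=8
Step 15: on WHITE (3,8): turn R to S, flip to black, move to (4,8). |black|=9
Step 16: on WHITE (4,8): turn R to W, flip to black, move to (4,7). |black|=10

Answer: 10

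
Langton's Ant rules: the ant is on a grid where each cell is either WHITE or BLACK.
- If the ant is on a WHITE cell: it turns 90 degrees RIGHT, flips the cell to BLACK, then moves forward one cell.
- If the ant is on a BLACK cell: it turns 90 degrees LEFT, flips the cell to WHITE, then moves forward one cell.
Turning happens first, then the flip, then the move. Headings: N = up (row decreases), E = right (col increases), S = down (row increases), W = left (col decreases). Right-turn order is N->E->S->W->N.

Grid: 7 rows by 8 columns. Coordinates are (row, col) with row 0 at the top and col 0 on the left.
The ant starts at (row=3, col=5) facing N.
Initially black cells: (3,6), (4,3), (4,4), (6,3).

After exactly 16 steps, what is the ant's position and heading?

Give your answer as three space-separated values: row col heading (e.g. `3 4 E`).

Step 1: on WHITE (3,5): turn R to E, flip to black, move to (3,6). |black|=5
Step 2: on BLACK (3,6): turn L to N, flip to white, move to (2,6). |black|=4
Step 3: on WHITE (2,6): turn R to E, flip to black, move to (2,7). |black|=5
Step 4: on WHITE (2,7): turn R to S, flip to black, move to (3,7). |black|=6
Step 5: on WHITE (3,7): turn R to W, flip to black, move to (3,6). |black|=7
Step 6: on WHITE (3,6): turn R to N, flip to black, move to (2,6). |black|=8
Step 7: on BLACK (2,6): turn L to W, flip to white, move to (2,5). |black|=7
Step 8: on WHITE (2,5): turn R to N, flip to black, move to (1,5). |black|=8
Step 9: on WHITE (1,5): turn R to E, flip to black, move to (1,6). |black|=9
Step 10: on WHITE (1,6): turn R to S, flip to black, move to (2,6). |black|=10
Step 11: on WHITE (2,6): turn R to W, flip to black, move to (2,5). |black|=11
Step 12: on BLACK (2,5): turn L to S, flip to white, move to (3,5). |black|=10
Step 13: on BLACK (3,5): turn L to E, flip to white, move to (3,6). |black|=9
Step 14: on BLACK (3,6): turn L to N, flip to white, move to (2,6). |black|=8
Step 15: on BLACK (2,6): turn L to W, flip to white, move to (2,5). |black|=7
Step 16: on WHITE (2,5): turn R to N, flip to black, move to (1,5). |black|=8

Answer: 1 5 N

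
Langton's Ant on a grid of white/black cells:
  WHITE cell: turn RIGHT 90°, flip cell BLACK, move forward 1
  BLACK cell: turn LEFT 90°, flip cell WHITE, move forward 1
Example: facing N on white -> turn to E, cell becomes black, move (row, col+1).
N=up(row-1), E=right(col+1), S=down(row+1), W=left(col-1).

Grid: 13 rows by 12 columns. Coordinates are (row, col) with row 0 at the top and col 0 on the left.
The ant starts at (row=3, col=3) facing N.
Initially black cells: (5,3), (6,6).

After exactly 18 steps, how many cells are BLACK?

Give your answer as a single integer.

Answer: 8

Derivation:
Step 1: on WHITE (3,3): turn R to E, flip to black, move to (3,4). |black|=3
Step 2: on WHITE (3,4): turn R to S, flip to black, move to (4,4). |black|=4
Step 3: on WHITE (4,4): turn R to W, flip to black, move to (4,3). |black|=5
Step 4: on WHITE (4,3): turn R to N, flip to black, move to (3,3). |black|=6
Step 5: on BLACK (3,3): turn L to W, flip to white, move to (3,2). |black|=5
Step 6: on WHITE (3,2): turn R to N, flip to black, move to (2,2). |black|=6
Step 7: on WHITE (2,2): turn R to E, flip to black, move to (2,3). |black|=7
Step 8: on WHITE (2,3): turn R to S, flip to black, move to (3,3). |black|=8
Step 9: on WHITE (3,3): turn R to W, flip to black, move to (3,2). |black|=9
Step 10: on BLACK (3,2): turn L to S, flip to white, move to (4,2). |black|=8
Step 11: on WHITE (4,2): turn R to W, flip to black, move to (4,1). |black|=9
Step 12: on WHITE (4,1): turn R to N, flip to black, move to (3,1). |black|=10
Step 13: on WHITE (3,1): turn R to E, flip to black, move to (3,2). |black|=11
Step 14: on WHITE (3,2): turn R to S, flip to black, move to (4,2). |black|=12
Step 15: on BLACK (4,2): turn L to E, flip to white, move to (4,3). |black|=11
Step 16: on BLACK (4,3): turn L to N, flip to white, move to (3,3). |black|=10
Step 17: on BLACK (3,3): turn L to W, flip to white, move to (3,2). |black|=9
Step 18: on BLACK (3,2): turn L to S, flip to white, move to (4,2). |black|=8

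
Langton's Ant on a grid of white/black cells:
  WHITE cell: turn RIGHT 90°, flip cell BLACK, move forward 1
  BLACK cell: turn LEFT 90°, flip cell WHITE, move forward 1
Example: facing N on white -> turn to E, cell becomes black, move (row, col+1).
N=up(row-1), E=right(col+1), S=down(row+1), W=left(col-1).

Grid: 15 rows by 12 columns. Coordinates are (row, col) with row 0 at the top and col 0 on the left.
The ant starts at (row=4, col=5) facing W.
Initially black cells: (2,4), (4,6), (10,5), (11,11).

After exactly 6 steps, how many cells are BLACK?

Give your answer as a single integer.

Answer: 8

Derivation:
Step 1: on WHITE (4,5): turn R to N, flip to black, move to (3,5). |black|=5
Step 2: on WHITE (3,5): turn R to E, flip to black, move to (3,6). |black|=6
Step 3: on WHITE (3,6): turn R to S, flip to black, move to (4,6). |black|=7
Step 4: on BLACK (4,6): turn L to E, flip to white, move to (4,7). |black|=6
Step 5: on WHITE (4,7): turn R to S, flip to black, move to (5,7). |black|=7
Step 6: on WHITE (5,7): turn R to W, flip to black, move to (5,6). |black|=8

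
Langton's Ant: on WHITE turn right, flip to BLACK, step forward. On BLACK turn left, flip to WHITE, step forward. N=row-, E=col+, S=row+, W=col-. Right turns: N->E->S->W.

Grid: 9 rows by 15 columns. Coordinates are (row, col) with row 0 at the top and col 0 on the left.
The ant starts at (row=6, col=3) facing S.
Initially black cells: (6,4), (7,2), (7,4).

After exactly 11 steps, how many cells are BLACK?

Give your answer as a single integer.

Answer: 8

Derivation:
Step 1: on WHITE (6,3): turn R to W, flip to black, move to (6,2). |black|=4
Step 2: on WHITE (6,2): turn R to N, flip to black, move to (5,2). |black|=5
Step 3: on WHITE (5,2): turn R to E, flip to black, move to (5,3). |black|=6
Step 4: on WHITE (5,3): turn R to S, flip to black, move to (6,3). |black|=7
Step 5: on BLACK (6,3): turn L to E, flip to white, move to (6,4). |black|=6
Step 6: on BLACK (6,4): turn L to N, flip to white, move to (5,4). |black|=5
Step 7: on WHITE (5,4): turn R to E, flip to black, move to (5,5). |black|=6
Step 8: on WHITE (5,5): turn R to S, flip to black, move to (6,5). |black|=7
Step 9: on WHITE (6,5): turn R to W, flip to black, move to (6,4). |black|=8
Step 10: on WHITE (6,4): turn R to N, flip to black, move to (5,4). |black|=9
Step 11: on BLACK (5,4): turn L to W, flip to white, move to (5,3). |black|=8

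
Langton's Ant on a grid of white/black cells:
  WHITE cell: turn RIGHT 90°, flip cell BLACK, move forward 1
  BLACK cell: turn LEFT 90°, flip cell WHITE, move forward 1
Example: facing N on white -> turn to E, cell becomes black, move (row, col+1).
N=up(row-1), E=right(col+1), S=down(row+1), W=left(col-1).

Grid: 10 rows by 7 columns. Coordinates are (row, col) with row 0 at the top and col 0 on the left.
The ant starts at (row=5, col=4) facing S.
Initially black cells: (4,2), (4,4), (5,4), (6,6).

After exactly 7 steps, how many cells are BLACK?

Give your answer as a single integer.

Step 1: on BLACK (5,4): turn L to E, flip to white, move to (5,5). |black|=3
Step 2: on WHITE (5,5): turn R to S, flip to black, move to (6,5). |black|=4
Step 3: on WHITE (6,5): turn R to W, flip to black, move to (6,4). |black|=5
Step 4: on WHITE (6,4): turn R to N, flip to black, move to (5,4). |black|=6
Step 5: on WHITE (5,4): turn R to E, flip to black, move to (5,5). |black|=7
Step 6: on BLACK (5,5): turn L to N, flip to white, move to (4,5). |black|=6
Step 7: on WHITE (4,5): turn R to E, flip to black, move to (4,6). |black|=7

Answer: 7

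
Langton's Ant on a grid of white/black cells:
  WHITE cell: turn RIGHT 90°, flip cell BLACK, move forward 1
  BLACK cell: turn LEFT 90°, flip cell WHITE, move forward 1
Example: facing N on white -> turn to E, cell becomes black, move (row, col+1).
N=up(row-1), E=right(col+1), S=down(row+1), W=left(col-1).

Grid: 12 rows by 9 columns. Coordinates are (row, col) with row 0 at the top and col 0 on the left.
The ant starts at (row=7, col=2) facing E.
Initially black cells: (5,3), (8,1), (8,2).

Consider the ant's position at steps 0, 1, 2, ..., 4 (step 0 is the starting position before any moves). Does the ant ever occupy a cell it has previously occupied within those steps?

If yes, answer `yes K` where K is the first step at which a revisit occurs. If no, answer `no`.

Answer: no

Derivation:
Step 1: on WHITE (7,2): turn R to S, flip to black, move to (8,2). |black|=4 — new cell
Step 2: on BLACK (8,2): turn L to E, flip to white, move to (8,3). |black|=3 — new cell
Step 3: on WHITE (8,3): turn R to S, flip to black, move to (9,3). |black|=4 — new cell
Step 4: on WHITE (9,3): turn R to W, flip to black, move to (9,2). |black|=5 — new cell
No revisit within 4 steps.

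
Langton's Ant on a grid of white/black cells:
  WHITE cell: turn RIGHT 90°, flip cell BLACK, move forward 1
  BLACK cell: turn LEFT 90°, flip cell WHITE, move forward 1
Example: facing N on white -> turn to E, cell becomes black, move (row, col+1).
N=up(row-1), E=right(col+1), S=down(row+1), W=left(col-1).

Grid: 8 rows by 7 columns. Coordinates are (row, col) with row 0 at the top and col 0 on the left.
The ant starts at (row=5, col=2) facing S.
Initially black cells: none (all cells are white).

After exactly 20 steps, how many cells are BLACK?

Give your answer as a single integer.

Answer: 6

Derivation:
Step 1: on WHITE (5,2): turn R to W, flip to black, move to (5,1). |black|=1
Step 2: on WHITE (5,1): turn R to N, flip to black, move to (4,1). |black|=2
Step 3: on WHITE (4,1): turn R to E, flip to black, move to (4,2). |black|=3
Step 4: on WHITE (4,2): turn R to S, flip to black, move to (5,2). |black|=4
Step 5: on BLACK (5,2): turn L to E, flip to white, move to (5,3). |black|=3
Step 6: on WHITE (5,3): turn R to S, flip to black, move to (6,3). |black|=4
Step 7: on WHITE (6,3): turn R to W, flip to black, move to (6,2). |black|=5
Step 8: on WHITE (6,2): turn R to N, flip to black, move to (5,2). |black|=6
Step 9: on WHITE (5,2): turn R to E, flip to black, move to (5,3). |black|=7
Step 10: on BLACK (5,3): turn L to N, flip to white, move to (4,3). |black|=6
Step 11: on WHITE (4,3): turn R to E, flip to black, move to (4,4). |black|=7
Step 12: on WHITE (4,4): turn R to S, flip to black, move to (5,4). |black|=8
Step 13: on WHITE (5,4): turn R to W, flip to black, move to (5,3). |black|=9
Step 14: on WHITE (5,3): turn R to N, flip to black, move to (4,3). |black|=10
Step 15: on BLACK (4,3): turn L to W, flip to white, move to (4,2). |black|=9
Step 16: on BLACK (4,2): turn L to S, flip to white, move to (5,2). |black|=8
Step 17: on BLACK (5,2): turn L to E, flip to white, move to (5,3). |black|=7
Step 18: on BLACK (5,3): turn L to N, flip to white, move to (4,3). |black|=6
Step 19: on WHITE (4,3): turn R to E, flip to black, move to (4,4). |black|=7
Step 20: on BLACK (4,4): turn L to N, flip to white, move to (3,4). |black|=6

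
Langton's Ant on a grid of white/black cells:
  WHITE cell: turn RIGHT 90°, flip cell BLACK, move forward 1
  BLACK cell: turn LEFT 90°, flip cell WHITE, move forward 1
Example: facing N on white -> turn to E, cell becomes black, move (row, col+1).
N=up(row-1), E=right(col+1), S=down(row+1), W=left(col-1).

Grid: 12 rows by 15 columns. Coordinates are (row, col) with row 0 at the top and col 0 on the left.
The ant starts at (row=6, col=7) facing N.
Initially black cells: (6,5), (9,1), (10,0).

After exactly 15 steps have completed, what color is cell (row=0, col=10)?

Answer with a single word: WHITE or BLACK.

Answer: WHITE

Derivation:
Step 1: on WHITE (6,7): turn R to E, flip to black, move to (6,8). |black|=4
Step 2: on WHITE (6,8): turn R to S, flip to black, move to (7,8). |black|=5
Step 3: on WHITE (7,8): turn R to W, flip to black, move to (7,7). |black|=6
Step 4: on WHITE (7,7): turn R to N, flip to black, move to (6,7). |black|=7
Step 5: on BLACK (6,7): turn L to W, flip to white, move to (6,6). |black|=6
Step 6: on WHITE (6,6): turn R to N, flip to black, move to (5,6). |black|=7
Step 7: on WHITE (5,6): turn R to E, flip to black, move to (5,7). |black|=8
Step 8: on WHITE (5,7): turn R to S, flip to black, move to (6,7). |black|=9
Step 9: on WHITE (6,7): turn R to W, flip to black, move to (6,6). |black|=10
Step 10: on BLACK (6,6): turn L to S, flip to white, move to (7,6). |black|=9
Step 11: on WHITE (7,6): turn R to W, flip to black, move to (7,5). |black|=10
Step 12: on WHITE (7,5): turn R to N, flip to black, move to (6,5). |black|=11
Step 13: on BLACK (6,5): turn L to W, flip to white, move to (6,4). |black|=10
Step 14: on WHITE (6,4): turn R to N, flip to black, move to (5,4). |black|=11
Step 15: on WHITE (5,4): turn R to E, flip to black, move to (5,5). |black|=12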